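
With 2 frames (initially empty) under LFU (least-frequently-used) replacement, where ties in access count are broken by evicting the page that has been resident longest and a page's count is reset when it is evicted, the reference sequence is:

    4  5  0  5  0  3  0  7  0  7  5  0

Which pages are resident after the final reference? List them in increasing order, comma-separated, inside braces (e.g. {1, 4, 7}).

4 -> miss, frames [4]
5 -> miss, frames [4, 5]
0 -> miss, evict 4, frames [5, 0]
5 -> hit
0 -> hit
3 -> miss, evict 5, frames [0, 3]
0 -> hit
7 -> miss, evict 3, frames [0, 7]
0 -> hit
7 -> hit
5 -> miss, evict 7, frames [0, 5]
0 -> hit

{0, 5}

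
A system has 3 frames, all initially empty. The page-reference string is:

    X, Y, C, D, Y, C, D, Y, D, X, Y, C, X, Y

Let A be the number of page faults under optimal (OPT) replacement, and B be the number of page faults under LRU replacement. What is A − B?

Under OPT: F F F F . . . . . F . . . . → 5 faults.
Under LRU: F F F F . . . . . F . F . . → 6 faults.
A − B = 5 − 6 = -1.

-1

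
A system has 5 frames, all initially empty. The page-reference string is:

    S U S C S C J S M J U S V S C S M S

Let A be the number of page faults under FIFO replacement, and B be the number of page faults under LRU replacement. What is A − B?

Under FIFO: F F . F . . F . F . . . F F . . . . → 7 faults.
Under LRU: F F . F . . F . F . . . F . F . F . → 8 faults.
A − B = 7 − 8 = -1.

-1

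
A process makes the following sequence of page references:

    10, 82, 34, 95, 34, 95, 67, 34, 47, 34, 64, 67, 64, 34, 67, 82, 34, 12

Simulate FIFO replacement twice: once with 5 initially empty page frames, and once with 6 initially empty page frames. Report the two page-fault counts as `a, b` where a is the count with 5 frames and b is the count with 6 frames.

5 frames: F F F F . . F . F . F . . . . F F F → 10 faults.
6 frames: F F F F . . F . F . F . . . . . . F → 8 faults.
8 < 10: adding a frame reduced faults, as is typical.

10, 8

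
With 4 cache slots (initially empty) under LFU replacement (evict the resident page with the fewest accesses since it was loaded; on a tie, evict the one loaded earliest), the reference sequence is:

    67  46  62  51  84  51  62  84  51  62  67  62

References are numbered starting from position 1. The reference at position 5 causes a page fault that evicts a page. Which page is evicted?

pos 1: 67 -> miss, frames (67)
pos 2: 46 -> miss, frames (67 46)
pos 3: 62 -> miss, frames (67 46 62)
pos 4: 51 -> miss, frames (67 46 62 51)
pos 5: 84 -> miss, evict 67, frames (46 62 51 84)
At position 5, page 67 is evicted.

67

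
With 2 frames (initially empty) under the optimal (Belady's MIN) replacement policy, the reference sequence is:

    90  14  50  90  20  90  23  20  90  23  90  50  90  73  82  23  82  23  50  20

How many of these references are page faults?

90: fault, frames {90}
14: fault, frames {90,14}
50: fault, evict 14, frames {90,50}
90: hit
20: fault, evict 50, frames {90,20}
90: hit
23: fault, evict 90, frames {20,23}
20: hit
90: fault, evict 20, frames {23,90}
23: hit
90: hit
50: fault, evict 23, frames {90,50}
90: hit
73: fault, evict 90, frames {50,73}
82: fault, evict 73, frames {50,82}
23: fault, evict 50, frames {82,23}
82: hit
23: hit
50: fault, evict 23, frames {82,50}
20: fault, evict 50, frames {82,20}
Page faults: 12.

12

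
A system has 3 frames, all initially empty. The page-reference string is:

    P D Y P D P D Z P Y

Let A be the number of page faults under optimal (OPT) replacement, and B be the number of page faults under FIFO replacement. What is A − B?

Under OPT: F F F . . . . F . . → 4 faults.
Under FIFO: F F F . . . . F F . → 5 faults.
A − B = 4 − 5 = -1.

-1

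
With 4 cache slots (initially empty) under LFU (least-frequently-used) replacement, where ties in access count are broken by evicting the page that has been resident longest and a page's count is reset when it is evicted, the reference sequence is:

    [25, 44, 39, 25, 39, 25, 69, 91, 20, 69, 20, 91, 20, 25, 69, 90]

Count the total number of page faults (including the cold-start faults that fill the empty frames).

10

25: fault, frames (25)
44: fault, frames (25 44)
39: fault, frames (25 44 39)
25: hit
39: hit
25: hit
69: fault, frames (25 44 39 69)
91: fault, evict 44, frames (25 39 69 91)
20: fault, evict 69, frames (25 39 91 20)
69: fault, evict 91, frames (25 39 20 69)
20: hit
91: fault, evict 69, frames (25 39 20 91)
20: hit
25: hit
69: fault, evict 91, frames (25 39 20 69)
90: fault, evict 69, frames (25 39 20 90)
Page faults: 10.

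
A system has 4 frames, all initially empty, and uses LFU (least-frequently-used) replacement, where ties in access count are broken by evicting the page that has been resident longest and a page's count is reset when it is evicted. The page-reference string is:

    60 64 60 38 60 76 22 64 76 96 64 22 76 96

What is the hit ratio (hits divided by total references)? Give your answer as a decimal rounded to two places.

0.36

60 -> fault, frames (60)
64 -> fault, frames (60 64)
60 -> hit
38 -> fault, frames (60 64 38)
60 -> hit
76 -> fault, frames (60 64 38 76)
22 -> fault, evict 64, frames (60 38 76 22)
64 -> fault, evict 38, frames (60 76 22 64)
76 -> hit
96 -> fault, evict 22, frames (60 76 64 96)
64 -> hit
22 -> fault, evict 96, frames (60 76 64 22)
76 -> hit
96 -> fault, evict 22, frames (60 76 64 96)
Hits: 5 of 14 references → 5/14 = 0.3571.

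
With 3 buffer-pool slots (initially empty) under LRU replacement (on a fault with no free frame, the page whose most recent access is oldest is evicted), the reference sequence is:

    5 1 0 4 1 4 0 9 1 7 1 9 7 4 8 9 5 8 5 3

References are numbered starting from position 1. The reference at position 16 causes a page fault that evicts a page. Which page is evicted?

pos 1: 5: miss, frames [5]
pos 2: 1: miss, frames [5, 1]
pos 3: 0: miss, frames [5, 1, 0]
pos 4: 4: miss, evict 5, frames [1, 0, 4]
pos 5: 1: hit
pos 6: 4: hit
pos 7: 0: hit
pos 8: 9: miss, evict 1, frames [4, 0, 9]
pos 9: 1: miss, evict 4, frames [0, 9, 1]
pos 10: 7: miss, evict 0, frames [9, 1, 7]
pos 11: 1: hit
pos 12: 9: hit
pos 13: 7: hit
pos 14: 4: miss, evict 1, frames [9, 7, 4]
pos 15: 8: miss, evict 9, frames [7, 4, 8]
pos 16: 9: miss, evict 7, frames [4, 8, 9]
At position 16, page 7 is evicted.

7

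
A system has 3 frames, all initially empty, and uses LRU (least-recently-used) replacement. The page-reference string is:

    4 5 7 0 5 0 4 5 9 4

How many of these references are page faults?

4 → miss, frames (4)
5 → miss, frames (4 5)
7 → miss, frames (4 5 7)
0 → miss, evict 4, frames (5 7 0)
5 → hit
0 → hit
4 → miss, evict 7, frames (5 0 4)
5 → hit
9 → miss, evict 0, frames (4 5 9)
4 → hit
Page faults: 6.

6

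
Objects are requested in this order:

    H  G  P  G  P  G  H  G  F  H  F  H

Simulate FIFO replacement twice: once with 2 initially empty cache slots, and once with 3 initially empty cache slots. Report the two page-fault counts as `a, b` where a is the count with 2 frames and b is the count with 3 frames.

2 frames: F F F . . . F F F F . . → 7 faults.
3 frames: F F F . . . . . F F . . → 5 faults.
5 < 7: adding a frame reduced faults, as is typical.

7, 5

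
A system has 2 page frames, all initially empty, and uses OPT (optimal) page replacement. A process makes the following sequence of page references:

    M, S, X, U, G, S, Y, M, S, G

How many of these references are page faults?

8

M → fault, frames (M)
S → fault, frames (M S)
X → fault, evict M, frames (S X)
U → fault, evict X, frames (S U)
G → fault, evict U, frames (S G)
S → hit
Y → fault, evict G, frames (S Y)
M → fault, evict Y, frames (S M)
S → hit
G → fault, evict M, frames (S G)
Page faults: 8.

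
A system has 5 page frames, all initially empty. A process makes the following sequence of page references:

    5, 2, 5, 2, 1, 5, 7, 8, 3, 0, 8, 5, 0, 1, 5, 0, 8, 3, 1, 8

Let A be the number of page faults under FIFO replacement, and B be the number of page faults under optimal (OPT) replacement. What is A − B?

Under FIFO: F F . . F . F F F F . F . F . . . . . . → 9 faults.
Under OPT: F F . . F . F F F F . . . . . . . . . . → 7 faults.
A − B = 9 − 7 = 2.

2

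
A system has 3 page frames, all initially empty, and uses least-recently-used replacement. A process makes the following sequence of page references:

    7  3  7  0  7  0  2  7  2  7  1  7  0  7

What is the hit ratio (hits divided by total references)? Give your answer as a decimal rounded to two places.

7 -> miss, frames [7]
3 -> miss, frames [7, 3]
7 -> hit
0 -> miss, frames [3, 7, 0]
7 -> hit
0 -> hit
2 -> miss, evict 3, frames [7, 0, 2]
7 -> hit
2 -> hit
7 -> hit
1 -> miss, evict 0, frames [2, 7, 1]
7 -> hit
0 -> miss, evict 2, frames [1, 7, 0]
7 -> hit
Hits: 8 of 14 references → 8/14 = 0.5714.

0.57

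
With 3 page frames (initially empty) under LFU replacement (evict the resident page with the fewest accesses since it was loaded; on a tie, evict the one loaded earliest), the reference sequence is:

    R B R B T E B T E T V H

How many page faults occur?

9

R: fault, frames {R}
B: fault, frames {R,B}
R: hit
B: hit
T: fault, frames {R,B,T}
E: fault, evict T, frames {R,B,E}
B: hit
T: fault, evict E, frames {R,B,T}
E: fault, evict T, frames {R,B,E}
T: fault, evict E, frames {R,B,T}
V: fault, evict T, frames {R,B,V}
H: fault, evict V, frames {R,B,H}
Page faults: 9.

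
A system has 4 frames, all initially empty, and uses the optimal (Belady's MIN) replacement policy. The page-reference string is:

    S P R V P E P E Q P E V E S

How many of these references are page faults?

S -> fault, frames (S)
P -> fault, frames (S P)
R -> fault, frames (S P R)
V -> fault, frames (S P R V)
P -> hit
E -> fault, evict R, frames (S P V E)
P -> hit
E -> hit
Q -> fault, evict S, frames (P V E Q)
P -> hit
E -> hit
V -> hit
E -> hit
S -> fault, evict Q, frames (P V E S)
Page faults: 7.

7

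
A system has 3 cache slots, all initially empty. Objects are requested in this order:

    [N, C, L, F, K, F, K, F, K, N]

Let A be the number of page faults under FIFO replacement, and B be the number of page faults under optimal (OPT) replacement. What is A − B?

1

Under FIFO: F F F F F . . . . F → 6 faults.
Under OPT: F F F F F . . . . . → 5 faults.
A − B = 6 − 5 = 1.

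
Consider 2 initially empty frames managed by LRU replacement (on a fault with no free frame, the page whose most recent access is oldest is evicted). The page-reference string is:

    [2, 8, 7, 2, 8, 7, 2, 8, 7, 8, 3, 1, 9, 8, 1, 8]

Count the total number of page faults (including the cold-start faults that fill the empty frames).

14

2 → fault, frames [2]
8 → fault, frames [2, 8]
7 → fault, evict 2, frames [8, 7]
2 → fault, evict 8, frames [7, 2]
8 → fault, evict 7, frames [2, 8]
7 → fault, evict 2, frames [8, 7]
2 → fault, evict 8, frames [7, 2]
8 → fault, evict 7, frames [2, 8]
7 → fault, evict 2, frames [8, 7]
8 → hit
3 → fault, evict 7, frames [8, 3]
1 → fault, evict 8, frames [3, 1]
9 → fault, evict 3, frames [1, 9]
8 → fault, evict 1, frames [9, 8]
1 → fault, evict 9, frames [8, 1]
8 → hit
Page faults: 14.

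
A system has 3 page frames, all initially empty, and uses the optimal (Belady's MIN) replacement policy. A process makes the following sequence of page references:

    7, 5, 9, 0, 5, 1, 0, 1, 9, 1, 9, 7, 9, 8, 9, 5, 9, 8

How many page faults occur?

8

7 -> fault, frames (7)
5 -> fault, frames (7 5)
9 -> fault, frames (7 5 9)
0 -> fault, evict 7, frames (5 9 0)
5 -> hit
1 -> fault, evict 5, frames (9 0 1)
0 -> hit
1 -> hit
9 -> hit
1 -> hit
9 -> hit
7 -> fault, evict 1, frames (9 0 7)
9 -> hit
8 -> fault, evict 7, frames (9 0 8)
9 -> hit
5 -> fault, evict 0, frames (9 8 5)
9 -> hit
8 -> hit
Page faults: 8.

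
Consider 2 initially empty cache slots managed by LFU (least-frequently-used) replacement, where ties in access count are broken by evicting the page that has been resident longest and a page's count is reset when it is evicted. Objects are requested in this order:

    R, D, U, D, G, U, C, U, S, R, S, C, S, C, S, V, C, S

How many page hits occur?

R -> fault, frames [R]
D -> fault, frames [R, D]
U -> fault, evict R, frames [D, U]
D -> hit
G -> fault, evict U, frames [D, G]
U -> fault, evict G, frames [D, U]
C -> fault, evict U, frames [D, C]
U -> fault, evict C, frames [D, U]
S -> fault, evict U, frames [D, S]
R -> fault, evict S, frames [D, R]
S -> fault, evict R, frames [D, S]
C -> fault, evict S, frames [D, C]
S -> fault, evict C, frames [D, S]
C -> fault, evict S, frames [D, C]
S -> fault, evict C, frames [D, S]
V -> fault, evict S, frames [D, V]
C -> fault, evict V, frames [D, C]
S -> fault, evict C, frames [D, S]
Hits: 1.

1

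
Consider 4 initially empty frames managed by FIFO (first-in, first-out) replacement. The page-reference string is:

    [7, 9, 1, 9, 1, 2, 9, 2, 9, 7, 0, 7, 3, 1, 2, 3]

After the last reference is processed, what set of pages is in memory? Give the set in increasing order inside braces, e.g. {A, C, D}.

{1, 2, 3, 7}

7 -> fault, frames {7}
9 -> fault, frames {7,9}
1 -> fault, frames {7,9,1}
9 -> hit
1 -> hit
2 -> fault, frames {7,9,1,2}
9 -> hit
2 -> hit
9 -> hit
7 -> hit
0 -> fault, evict 7, frames {9,1,2,0}
7 -> fault, evict 9, frames {1,2,0,7}
3 -> fault, evict 1, frames {2,0,7,3}
1 -> fault, evict 2, frames {0,7,3,1}
2 -> fault, evict 0, frames {7,3,1,2}
3 -> hit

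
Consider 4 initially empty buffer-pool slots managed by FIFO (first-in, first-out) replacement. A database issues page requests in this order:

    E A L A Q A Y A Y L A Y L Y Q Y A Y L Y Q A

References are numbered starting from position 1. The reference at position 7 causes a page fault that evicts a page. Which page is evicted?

pos 1: E -> fault, frames (E)
pos 2: A -> fault, frames (E A)
pos 3: L -> fault, frames (E A L)
pos 4: A -> hit
pos 5: Q -> fault, frames (E A L Q)
pos 6: A -> hit
pos 7: Y -> fault, evict E, frames (A L Q Y)
At position 7, page E is evicted.

E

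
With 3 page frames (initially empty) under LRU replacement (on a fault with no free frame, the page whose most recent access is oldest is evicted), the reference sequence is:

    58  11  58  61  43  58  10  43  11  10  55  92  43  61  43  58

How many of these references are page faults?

11

58 → fault, frames [58]
11 → fault, frames [58, 11]
58 → hit
61 → fault, frames [11, 58, 61]
43 → fault, evict 11, frames [58, 61, 43]
58 → hit
10 → fault, evict 61, frames [43, 58, 10]
43 → hit
11 → fault, evict 58, frames [10, 43, 11]
10 → hit
55 → fault, evict 43, frames [11, 10, 55]
92 → fault, evict 11, frames [10, 55, 92]
43 → fault, evict 10, frames [55, 92, 43]
61 → fault, evict 55, frames [92, 43, 61]
43 → hit
58 → fault, evict 92, frames [61, 43, 58]
Page faults: 11.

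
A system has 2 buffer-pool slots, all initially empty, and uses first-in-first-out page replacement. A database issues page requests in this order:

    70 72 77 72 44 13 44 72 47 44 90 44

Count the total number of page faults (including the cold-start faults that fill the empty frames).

9

70: fault, frames (70)
72: fault, frames (70 72)
77: fault, evict 70, frames (72 77)
72: hit
44: fault, evict 72, frames (77 44)
13: fault, evict 77, frames (44 13)
44: hit
72: fault, evict 44, frames (13 72)
47: fault, evict 13, frames (72 47)
44: fault, evict 72, frames (47 44)
90: fault, evict 47, frames (44 90)
44: hit
Page faults: 9.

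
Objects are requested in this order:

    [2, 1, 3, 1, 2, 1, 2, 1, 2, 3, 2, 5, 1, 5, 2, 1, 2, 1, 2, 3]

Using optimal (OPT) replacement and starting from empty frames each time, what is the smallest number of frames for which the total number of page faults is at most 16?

f=1: 20 faults
f=2: 9 faults
f=3: 5 faults
f=4: 4 faults
Smallest f with faults ≤ 16 is 2.

2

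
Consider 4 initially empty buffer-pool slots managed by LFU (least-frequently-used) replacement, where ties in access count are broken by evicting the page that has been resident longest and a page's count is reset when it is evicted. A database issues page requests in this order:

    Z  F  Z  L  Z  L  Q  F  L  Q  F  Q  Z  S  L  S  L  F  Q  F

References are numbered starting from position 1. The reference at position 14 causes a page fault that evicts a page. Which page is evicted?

F

pos 1: Z: miss, frames {Z}
pos 2: F: miss, frames {Z,F}
pos 3: Z: hit
pos 4: L: miss, frames {Z,F,L}
pos 5: Z: hit
pos 6: L: hit
pos 7: Q: miss, frames {Z,F,L,Q}
pos 8: F: hit
pos 9: L: hit
pos 10: Q: hit
pos 11: F: hit
pos 12: Q: hit
pos 13: Z: hit
pos 14: S: miss, evict F, frames {Z,L,Q,S}
At position 14, page F is evicted.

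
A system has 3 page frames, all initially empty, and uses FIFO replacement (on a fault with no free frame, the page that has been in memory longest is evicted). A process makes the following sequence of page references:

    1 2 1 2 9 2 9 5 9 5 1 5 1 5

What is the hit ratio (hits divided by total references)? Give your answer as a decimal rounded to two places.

1 → fault, frames [1]
2 → fault, frames [1, 2]
1 → hit
2 → hit
9 → fault, frames [1, 2, 9]
2 → hit
9 → hit
5 → fault, evict 1, frames [2, 9, 5]
9 → hit
5 → hit
1 → fault, evict 2, frames [9, 5, 1]
5 → hit
1 → hit
5 → hit
Hits: 9 of 14 references → 9/14 = 0.6429.

0.64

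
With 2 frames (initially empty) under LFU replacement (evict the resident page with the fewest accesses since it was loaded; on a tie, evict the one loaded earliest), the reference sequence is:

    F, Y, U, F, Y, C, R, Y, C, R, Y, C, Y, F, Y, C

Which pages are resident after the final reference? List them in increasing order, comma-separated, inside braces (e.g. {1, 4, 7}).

F: miss, frames (F)
Y: miss, frames (F Y)
U: miss, evict F, frames (Y U)
F: miss, evict Y, frames (U F)
Y: miss, evict U, frames (F Y)
C: miss, evict F, frames (Y C)
R: miss, evict Y, frames (C R)
Y: miss, evict C, frames (R Y)
C: miss, evict R, frames (Y C)
R: miss, evict Y, frames (C R)
Y: miss, evict C, frames (R Y)
C: miss, evict R, frames (Y C)
Y: hit
F: miss, evict C, frames (Y F)
Y: hit
C: miss, evict F, frames (Y C)

{C, Y}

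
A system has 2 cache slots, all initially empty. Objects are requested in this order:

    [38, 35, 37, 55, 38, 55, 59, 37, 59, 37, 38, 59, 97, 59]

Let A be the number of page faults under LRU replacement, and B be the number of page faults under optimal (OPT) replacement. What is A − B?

2

Under LRU: F F F F F . F F . . F F F . → 10 faults.
Under OPT: F F F F . . F F . . F . F . → 8 faults.
A − B = 10 − 8 = 2.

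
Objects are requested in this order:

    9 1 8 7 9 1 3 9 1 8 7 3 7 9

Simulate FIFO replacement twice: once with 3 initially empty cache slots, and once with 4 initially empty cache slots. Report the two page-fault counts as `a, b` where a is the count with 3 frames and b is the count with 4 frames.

10, 11

3 frames: F F F F F F F . . F F . . F → 10 faults.
4 frames: F F F F . . F F F F F F . F → 11 faults.
11 > 10: adding a frame increased faults — Belady's anomaly.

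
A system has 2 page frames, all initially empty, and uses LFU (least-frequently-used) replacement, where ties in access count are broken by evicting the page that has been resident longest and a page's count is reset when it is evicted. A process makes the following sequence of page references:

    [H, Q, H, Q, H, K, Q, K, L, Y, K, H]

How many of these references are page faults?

H -> fault, frames {H}
Q -> fault, frames {H,Q}
H -> hit
Q -> hit
H -> hit
K -> fault, evict Q, frames {H,K}
Q -> fault, evict K, frames {H,Q}
K -> fault, evict Q, frames {H,K}
L -> fault, evict K, frames {H,L}
Y -> fault, evict L, frames {H,Y}
K -> fault, evict Y, frames {H,K}
H -> hit
Page faults: 8.

8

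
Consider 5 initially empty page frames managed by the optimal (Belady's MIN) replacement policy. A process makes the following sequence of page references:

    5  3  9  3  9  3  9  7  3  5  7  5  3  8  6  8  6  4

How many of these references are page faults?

5 -> miss, frames [5]
3 -> miss, frames [5, 3]
9 -> miss, frames [5, 3, 9]
3 -> hit
9 -> hit
3 -> hit
9 -> hit
7 -> miss, frames [5, 3, 9, 7]
3 -> hit
5 -> hit
7 -> hit
5 -> hit
3 -> hit
8 -> miss, frames [5, 3, 9, 7, 8]
6 -> miss, evict 7, frames [5, 3, 9, 8, 6]
8 -> hit
6 -> hit
4 -> miss, evict 6, frames [5, 3, 9, 8, 4]
Page faults: 7.

7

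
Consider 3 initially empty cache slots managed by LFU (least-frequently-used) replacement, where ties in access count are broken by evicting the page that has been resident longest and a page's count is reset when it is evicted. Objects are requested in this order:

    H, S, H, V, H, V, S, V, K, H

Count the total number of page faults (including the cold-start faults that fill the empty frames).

4

H -> miss, frames (H)
S -> miss, frames (H S)
H -> hit
V -> miss, frames (H S V)
H -> hit
V -> hit
S -> hit
V -> hit
K -> miss, evict S, frames (H V K)
H -> hit
Page faults: 4.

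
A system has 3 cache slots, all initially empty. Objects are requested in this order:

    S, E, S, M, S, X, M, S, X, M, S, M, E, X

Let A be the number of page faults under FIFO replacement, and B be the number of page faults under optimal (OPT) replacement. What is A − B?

Under FIFO: F F . F . F . F . . . . F . → 6 faults.
Under OPT: F F . F . F . . . . . . F . → 5 faults.
A − B = 6 − 5 = 1.

1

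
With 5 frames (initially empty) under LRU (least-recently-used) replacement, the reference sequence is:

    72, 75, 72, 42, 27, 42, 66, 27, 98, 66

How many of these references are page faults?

6

72 -> miss, frames {72}
75 -> miss, frames {72,75}
72 -> hit
42 -> miss, frames {75,72,42}
27 -> miss, frames {75,72,42,27}
42 -> hit
66 -> miss, frames {75,72,27,42,66}
27 -> hit
98 -> miss, evict 75, frames {72,42,66,27,98}
66 -> hit
Page faults: 6.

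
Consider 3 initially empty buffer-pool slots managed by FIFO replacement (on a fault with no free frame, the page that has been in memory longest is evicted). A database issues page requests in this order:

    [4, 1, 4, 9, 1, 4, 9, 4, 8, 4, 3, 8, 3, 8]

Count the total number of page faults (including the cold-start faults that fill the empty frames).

4 → miss, frames (4)
1 → miss, frames (4 1)
4 → hit
9 → miss, frames (4 1 9)
1 → hit
4 → hit
9 → hit
4 → hit
8 → miss, evict 4, frames (1 9 8)
4 → miss, evict 1, frames (9 8 4)
3 → miss, evict 9, frames (8 4 3)
8 → hit
3 → hit
8 → hit
Page faults: 6.

6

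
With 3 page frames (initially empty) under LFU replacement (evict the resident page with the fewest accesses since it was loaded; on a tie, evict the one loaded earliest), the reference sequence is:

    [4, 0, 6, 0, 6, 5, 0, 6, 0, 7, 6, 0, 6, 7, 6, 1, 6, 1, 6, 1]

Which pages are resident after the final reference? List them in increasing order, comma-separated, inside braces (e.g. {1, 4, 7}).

4: fault, frames (4)
0: fault, frames (4 0)
6: fault, frames (4 0 6)
0: hit
6: hit
5: fault, evict 4, frames (0 6 5)
0: hit
6: hit
0: hit
7: fault, evict 5, frames (0 6 7)
6: hit
0: hit
6: hit
7: hit
6: hit
1: fault, evict 7, frames (0 6 1)
6: hit
1: hit
6: hit
1: hit

{0, 1, 6}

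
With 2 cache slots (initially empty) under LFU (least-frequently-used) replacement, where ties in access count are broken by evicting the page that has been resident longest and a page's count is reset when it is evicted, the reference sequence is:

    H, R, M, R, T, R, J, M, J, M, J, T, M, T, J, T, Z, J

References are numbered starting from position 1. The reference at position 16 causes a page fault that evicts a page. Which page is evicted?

pos 1: H -> miss, frames (H)
pos 2: R -> miss, frames (H R)
pos 3: M -> miss, evict H, frames (R M)
pos 4: R -> hit
pos 5: T -> miss, evict M, frames (R T)
pos 6: R -> hit
pos 7: J -> miss, evict T, frames (R J)
pos 8: M -> miss, evict J, frames (R M)
pos 9: J -> miss, evict M, frames (R J)
pos 10: M -> miss, evict J, frames (R M)
pos 11: J -> miss, evict M, frames (R J)
pos 12: T -> miss, evict J, frames (R T)
pos 13: M -> miss, evict T, frames (R M)
pos 14: T -> miss, evict M, frames (R T)
pos 15: J -> miss, evict T, frames (R J)
pos 16: T -> miss, evict J, frames (R T)
At position 16, page J is evicted.

J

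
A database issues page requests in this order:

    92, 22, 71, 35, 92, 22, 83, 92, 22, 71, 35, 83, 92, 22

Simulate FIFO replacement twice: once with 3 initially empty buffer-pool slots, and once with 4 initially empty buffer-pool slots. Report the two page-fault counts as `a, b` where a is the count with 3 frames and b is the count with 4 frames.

11, 12

3 frames: F F F F F F F . . F F . F F → 11 faults.
4 frames: F F F F . . F F F F F F F F → 12 faults.
12 > 11: adding a frame increased faults — Belady's anomaly.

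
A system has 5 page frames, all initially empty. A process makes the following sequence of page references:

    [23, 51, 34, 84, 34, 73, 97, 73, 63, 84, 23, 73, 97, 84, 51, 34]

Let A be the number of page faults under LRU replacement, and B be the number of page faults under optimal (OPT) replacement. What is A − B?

Under LRU: F F F F . F F . F . F . . . F F → 10 faults.
Under OPT: F F F F . F F . F . . . . . F F → 9 faults.
A − B = 10 − 9 = 1.

1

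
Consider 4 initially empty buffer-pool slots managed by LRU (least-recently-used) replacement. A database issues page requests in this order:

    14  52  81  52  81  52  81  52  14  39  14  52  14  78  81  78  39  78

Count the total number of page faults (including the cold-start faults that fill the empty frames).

7

14: miss, frames {14}
52: miss, frames {14,52}
81: miss, frames {14,52,81}
52: hit
81: hit
52: hit
81: hit
52: hit
14: hit
39: miss, frames {81,52,14,39}
14: hit
52: hit
14: hit
78: miss, evict 81, frames {39,52,14,78}
81: miss, evict 39, frames {52,14,78,81}
78: hit
39: miss, evict 52, frames {14,81,78,39}
78: hit
Page faults: 7.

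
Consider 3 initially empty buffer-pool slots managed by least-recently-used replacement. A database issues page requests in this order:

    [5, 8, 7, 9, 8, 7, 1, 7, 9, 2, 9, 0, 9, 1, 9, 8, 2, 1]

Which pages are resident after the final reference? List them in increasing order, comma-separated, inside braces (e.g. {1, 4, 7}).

5 → miss, frames [5]
8 → miss, frames [5, 8]
7 → miss, frames [5, 8, 7]
9 → miss, evict 5, frames [8, 7, 9]
8 → hit
7 → hit
1 → miss, evict 9, frames [8, 7, 1]
7 → hit
9 → miss, evict 8, frames [1, 7, 9]
2 → miss, evict 1, frames [7, 9, 2]
9 → hit
0 → miss, evict 7, frames [2, 9, 0]
9 → hit
1 → miss, evict 2, frames [0, 9, 1]
9 → hit
8 → miss, evict 0, frames [1, 9, 8]
2 → miss, evict 1, frames [9, 8, 2]
1 → miss, evict 9, frames [8, 2, 1]

{1, 2, 8}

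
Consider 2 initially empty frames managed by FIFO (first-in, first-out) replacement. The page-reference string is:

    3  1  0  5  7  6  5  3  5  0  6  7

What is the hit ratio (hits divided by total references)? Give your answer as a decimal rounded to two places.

3 -> fault, frames {3}
1 -> fault, frames {3,1}
0 -> fault, evict 3, frames {1,0}
5 -> fault, evict 1, frames {0,5}
7 -> fault, evict 0, frames {5,7}
6 -> fault, evict 5, frames {7,6}
5 -> fault, evict 7, frames {6,5}
3 -> fault, evict 6, frames {5,3}
5 -> hit
0 -> fault, evict 5, frames {3,0}
6 -> fault, evict 3, frames {0,6}
7 -> fault, evict 0, frames {6,7}
Hits: 1 of 12 references → 1/12 = 0.0833.

0.08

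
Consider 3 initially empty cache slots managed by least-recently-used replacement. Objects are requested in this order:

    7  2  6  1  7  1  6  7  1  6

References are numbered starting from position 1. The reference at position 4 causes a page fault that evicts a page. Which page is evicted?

pos 1: 7 → miss, frames (7)
pos 2: 2 → miss, frames (7 2)
pos 3: 6 → miss, frames (7 2 6)
pos 4: 1 → miss, evict 7, frames (2 6 1)
At position 4, page 7 is evicted.

7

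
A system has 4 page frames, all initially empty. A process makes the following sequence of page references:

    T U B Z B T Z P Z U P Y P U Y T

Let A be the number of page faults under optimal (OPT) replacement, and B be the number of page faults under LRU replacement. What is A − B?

-2

Under OPT: F F F F . . . F . . . F . . . . → 6 faults.
Under LRU: F F F F . . . F . F . F . . . F → 8 faults.
A − B = 6 − 8 = -2.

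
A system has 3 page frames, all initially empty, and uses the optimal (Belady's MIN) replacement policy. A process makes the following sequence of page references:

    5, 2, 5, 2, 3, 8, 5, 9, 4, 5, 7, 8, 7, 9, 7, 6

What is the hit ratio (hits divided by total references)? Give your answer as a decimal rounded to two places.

0.44

5 -> fault, frames [5]
2 -> fault, frames [5, 2]
5 -> hit
2 -> hit
3 -> fault, frames [5, 2, 3]
8 -> fault, evict 3, frames [5, 2, 8]
5 -> hit
9 -> fault, evict 2, frames [5, 8, 9]
4 -> fault, evict 9, frames [5, 8, 4]
5 -> hit
7 -> fault, evict 4, frames [5, 8, 7]
8 -> hit
7 -> hit
9 -> fault, evict 8, frames [5, 7, 9]
7 -> hit
6 -> fault, evict 9, frames [5, 7, 6]
Hits: 7 of 16 references → 7/16 = 0.4375.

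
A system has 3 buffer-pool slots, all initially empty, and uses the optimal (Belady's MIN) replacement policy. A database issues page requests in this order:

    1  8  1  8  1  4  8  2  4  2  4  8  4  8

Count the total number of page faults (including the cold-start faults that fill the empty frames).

1 → fault, frames [1]
8 → fault, frames [1, 8]
1 → hit
8 → hit
1 → hit
4 → fault, frames [1, 8, 4]
8 → hit
2 → fault, evict 1, frames [8, 4, 2]
4 → hit
2 → hit
4 → hit
8 → hit
4 → hit
8 → hit
Page faults: 4.

4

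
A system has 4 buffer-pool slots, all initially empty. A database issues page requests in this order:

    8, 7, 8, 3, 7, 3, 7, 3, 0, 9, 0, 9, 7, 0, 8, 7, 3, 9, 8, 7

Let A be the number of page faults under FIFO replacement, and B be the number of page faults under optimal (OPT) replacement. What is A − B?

2

Under FIFO: F F . F . . . . F F . . . . F F F . . . → 8 faults.
Under OPT: F F . F . . . . F F . . . . . . F . . . → 6 faults.
A − B = 8 − 6 = 2.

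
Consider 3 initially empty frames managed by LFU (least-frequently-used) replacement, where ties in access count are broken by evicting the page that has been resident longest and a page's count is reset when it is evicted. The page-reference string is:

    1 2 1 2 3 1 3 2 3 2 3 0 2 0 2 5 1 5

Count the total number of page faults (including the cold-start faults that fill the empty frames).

7

1: miss, frames (1)
2: miss, frames (1 2)
1: hit
2: hit
3: miss, frames (1 2 3)
1: hit
3: hit
2: hit
3: hit
2: hit
3: hit
0: miss, evict 1, frames (2 3 0)
2: hit
0: hit
2: hit
5: miss, evict 0, frames (2 3 5)
1: miss, evict 5, frames (2 3 1)
5: miss, evict 1, frames (2 3 5)
Page faults: 7.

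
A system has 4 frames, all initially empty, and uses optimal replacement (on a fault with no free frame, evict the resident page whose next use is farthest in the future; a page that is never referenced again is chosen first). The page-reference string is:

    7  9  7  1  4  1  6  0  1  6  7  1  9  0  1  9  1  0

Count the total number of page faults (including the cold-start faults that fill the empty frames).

7 → fault, frames (7)
9 → fault, frames (7 9)
7 → hit
1 → fault, frames (7 9 1)
4 → fault, frames (7 9 1 4)
1 → hit
6 → fault, evict 4, frames (7 9 1 6)
0 → fault, evict 9, frames (7 1 6 0)
1 → hit
6 → hit
7 → hit
1 → hit
9 → fault, evict 6, frames (7 1 0 9)
0 → hit
1 → hit
9 → hit
1 → hit
0 → hit
Page faults: 7.

7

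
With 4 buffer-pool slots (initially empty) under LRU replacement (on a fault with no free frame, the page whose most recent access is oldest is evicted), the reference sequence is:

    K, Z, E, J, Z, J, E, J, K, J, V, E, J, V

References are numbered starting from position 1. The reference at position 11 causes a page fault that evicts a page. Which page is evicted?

pos 1: K -> fault, frames (K)
pos 2: Z -> fault, frames (K Z)
pos 3: E -> fault, frames (K Z E)
pos 4: J -> fault, frames (K Z E J)
pos 5: Z -> hit
pos 6: J -> hit
pos 7: E -> hit
pos 8: J -> hit
pos 9: K -> hit
pos 10: J -> hit
pos 11: V -> fault, evict Z, frames (E K J V)
At position 11, page Z is evicted.

Z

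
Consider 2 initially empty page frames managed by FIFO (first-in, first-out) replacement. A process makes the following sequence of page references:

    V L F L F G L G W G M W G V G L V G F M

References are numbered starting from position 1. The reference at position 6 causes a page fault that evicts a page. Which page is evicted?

L

pos 1: V -> fault, frames {V}
pos 2: L -> fault, frames {V,L}
pos 3: F -> fault, evict V, frames {L,F}
pos 4: L -> hit
pos 5: F -> hit
pos 6: G -> fault, evict L, frames {F,G}
At position 6, page L is evicted.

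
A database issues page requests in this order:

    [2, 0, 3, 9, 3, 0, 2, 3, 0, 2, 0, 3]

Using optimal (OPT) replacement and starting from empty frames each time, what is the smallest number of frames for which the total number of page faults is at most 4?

f=1: 12 faults
f=2: 8 faults
f=3: 5 faults
f=4: 4 faults
Smallest f with faults ≤ 4 is 4.

4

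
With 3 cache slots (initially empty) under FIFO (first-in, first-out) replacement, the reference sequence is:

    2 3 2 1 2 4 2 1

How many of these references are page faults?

5

2: fault, frames (2)
3: fault, frames (2 3)
2: hit
1: fault, frames (2 3 1)
2: hit
4: fault, evict 2, frames (3 1 4)
2: fault, evict 3, frames (1 4 2)
1: hit
Page faults: 5.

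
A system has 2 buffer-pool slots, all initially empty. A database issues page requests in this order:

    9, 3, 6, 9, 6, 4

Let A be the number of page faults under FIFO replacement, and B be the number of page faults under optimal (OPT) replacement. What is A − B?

Under FIFO: F F F F . F → 5 faults.
Under OPT: F F F . . F → 4 faults.
A − B = 5 − 4 = 1.

1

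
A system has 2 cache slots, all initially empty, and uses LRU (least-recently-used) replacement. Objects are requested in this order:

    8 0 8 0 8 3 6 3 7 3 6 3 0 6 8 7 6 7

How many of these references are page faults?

11

8 -> fault, frames [8]
0 -> fault, frames [8, 0]
8 -> hit
0 -> hit
8 -> hit
3 -> fault, evict 0, frames [8, 3]
6 -> fault, evict 8, frames [3, 6]
3 -> hit
7 -> fault, evict 6, frames [3, 7]
3 -> hit
6 -> fault, evict 7, frames [3, 6]
3 -> hit
0 -> fault, evict 6, frames [3, 0]
6 -> fault, evict 3, frames [0, 6]
8 -> fault, evict 0, frames [6, 8]
7 -> fault, evict 6, frames [8, 7]
6 -> fault, evict 8, frames [7, 6]
7 -> hit
Page faults: 11.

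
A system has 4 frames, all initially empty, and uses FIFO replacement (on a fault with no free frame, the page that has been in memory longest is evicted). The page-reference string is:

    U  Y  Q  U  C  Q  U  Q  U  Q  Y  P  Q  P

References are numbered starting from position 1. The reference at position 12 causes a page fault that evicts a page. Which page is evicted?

pos 1: U: fault, frames {U}
pos 2: Y: fault, frames {U,Y}
pos 3: Q: fault, frames {U,Y,Q}
pos 4: U: hit
pos 5: C: fault, frames {U,Y,Q,C}
pos 6: Q: hit
pos 7: U: hit
pos 8: Q: hit
pos 9: U: hit
pos 10: Q: hit
pos 11: Y: hit
pos 12: P: fault, evict U, frames {Y,Q,C,P}
At position 12, page U is evicted.

U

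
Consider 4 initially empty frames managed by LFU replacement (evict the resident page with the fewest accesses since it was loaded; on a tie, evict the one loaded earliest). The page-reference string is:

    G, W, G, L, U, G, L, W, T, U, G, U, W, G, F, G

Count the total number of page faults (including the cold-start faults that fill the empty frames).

G -> miss, frames [G]
W -> miss, frames [G, W]
G -> hit
L -> miss, frames [G, W, L]
U -> miss, frames [G, W, L, U]
G -> hit
L -> hit
W -> hit
T -> miss, evict U, frames [G, W, L, T]
U -> miss, evict T, frames [G, W, L, U]
G -> hit
U -> hit
W -> hit
G -> hit
F -> miss, evict L, frames [G, W, U, F]
G -> hit
Page faults: 7.

7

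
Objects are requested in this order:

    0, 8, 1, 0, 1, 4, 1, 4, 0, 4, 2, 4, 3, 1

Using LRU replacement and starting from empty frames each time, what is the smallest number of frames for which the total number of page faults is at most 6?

5

f=1: 14 faults
f=2: 9 faults
f=3: 7 faults
f=4: 7 faults
f=5: 6 faults
f=6: 6 faults
Smallest f with faults ≤ 6 is 5.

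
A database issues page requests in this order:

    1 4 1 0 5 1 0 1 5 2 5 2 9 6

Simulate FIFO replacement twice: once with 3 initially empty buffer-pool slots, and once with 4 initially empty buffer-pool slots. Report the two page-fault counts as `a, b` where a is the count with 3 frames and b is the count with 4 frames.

3 frames: F F . F F F . . . F . . F F → 8 faults.
4 frames: F F . F F . . . . F . . F F → 7 faults.
7 < 8: adding a frame reduced faults, as is typical.

8, 7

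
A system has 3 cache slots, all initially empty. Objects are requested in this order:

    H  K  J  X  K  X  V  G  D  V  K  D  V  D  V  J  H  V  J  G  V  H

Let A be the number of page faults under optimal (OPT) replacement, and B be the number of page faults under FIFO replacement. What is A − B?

Under OPT: F F F F . . F F F . . . . . . F F . . F . . → 10 faults.
Under FIFO: F F F F . . F F F . F . F . . F F . . F F . → 13 faults.
A − B = 10 − 13 = -3.

-3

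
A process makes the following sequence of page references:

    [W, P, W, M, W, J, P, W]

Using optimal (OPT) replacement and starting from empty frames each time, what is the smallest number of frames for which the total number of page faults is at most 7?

f=1: 8 faults
f=2: 5 faults
f=3: 4 faults
f=4: 4 faults
Smallest f with faults ≤ 7 is 2.

2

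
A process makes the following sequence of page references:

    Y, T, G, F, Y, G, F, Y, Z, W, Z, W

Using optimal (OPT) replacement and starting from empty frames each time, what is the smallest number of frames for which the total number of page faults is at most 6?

f=1: 12 faults
f=2: 8 faults
f=3: 6 faults
f=4: 6 faults
f=5: 6 faults
f=6: 6 faults
Smallest f with faults ≤ 6 is 3.

3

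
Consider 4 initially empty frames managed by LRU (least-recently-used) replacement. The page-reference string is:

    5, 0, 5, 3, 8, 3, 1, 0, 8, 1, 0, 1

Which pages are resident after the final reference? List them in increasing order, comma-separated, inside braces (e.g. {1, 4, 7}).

5: miss, frames (5)
0: miss, frames (5 0)
5: hit
3: miss, frames (0 5 3)
8: miss, frames (0 5 3 8)
3: hit
1: miss, evict 0, frames (5 8 3 1)
0: miss, evict 5, frames (8 3 1 0)
8: hit
1: hit
0: hit
1: hit

{0, 1, 3, 8}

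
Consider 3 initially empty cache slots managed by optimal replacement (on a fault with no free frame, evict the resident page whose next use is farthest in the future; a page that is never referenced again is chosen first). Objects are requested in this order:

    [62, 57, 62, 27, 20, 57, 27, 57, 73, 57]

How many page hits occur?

62 → miss, frames [62]
57 → miss, frames [62, 57]
62 → hit
27 → miss, frames [62, 57, 27]
20 → miss, evict 62, frames [57, 27, 20]
57 → hit
27 → hit
57 → hit
73 → miss, evict 20, frames [57, 27, 73]
57 → hit
Hits: 5.

5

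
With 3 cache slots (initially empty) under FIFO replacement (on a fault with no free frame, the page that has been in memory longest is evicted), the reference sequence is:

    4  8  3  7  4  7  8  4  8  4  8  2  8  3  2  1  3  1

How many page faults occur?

9

4: fault, frames {4}
8: fault, frames {4,8}
3: fault, frames {4,8,3}
7: fault, evict 4, frames {8,3,7}
4: fault, evict 8, frames {3,7,4}
7: hit
8: fault, evict 3, frames {7,4,8}
4: hit
8: hit
4: hit
8: hit
2: fault, evict 7, frames {4,8,2}
8: hit
3: fault, evict 4, frames {8,2,3}
2: hit
1: fault, evict 8, frames {2,3,1}
3: hit
1: hit
Page faults: 9.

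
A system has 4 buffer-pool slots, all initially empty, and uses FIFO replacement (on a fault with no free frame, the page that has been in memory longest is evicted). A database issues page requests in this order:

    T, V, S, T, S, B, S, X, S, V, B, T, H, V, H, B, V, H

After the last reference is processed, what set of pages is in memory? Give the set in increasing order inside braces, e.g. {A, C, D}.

T -> fault, frames (T)
V -> fault, frames (T V)
S -> fault, frames (T V S)
T -> hit
S -> hit
B -> fault, frames (T V S B)
S -> hit
X -> fault, evict T, frames (V S B X)
S -> hit
V -> hit
B -> hit
T -> fault, evict V, frames (S B X T)
H -> fault, evict S, frames (B X T H)
V -> fault, evict B, frames (X T H V)
H -> hit
B -> fault, evict X, frames (T H V B)
V -> hit
H -> hit

{B, H, T, V}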